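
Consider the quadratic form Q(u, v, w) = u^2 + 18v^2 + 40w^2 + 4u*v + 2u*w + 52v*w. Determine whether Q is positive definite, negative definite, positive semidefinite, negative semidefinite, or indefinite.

Write A = [[1, 2, 1], [2, 18, 26], [1, 26, 40]].
Row-reducing A symmetrically gives the diagonal entries 1, 14, -15/7.
Counting signs: 2 positive, 1 negative.
Hence Q is indefinite.

indefinite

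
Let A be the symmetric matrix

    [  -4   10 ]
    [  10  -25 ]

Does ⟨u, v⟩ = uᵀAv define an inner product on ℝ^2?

For the 2×2 matrix [[-4, 10], [10, -25]]: det = -4·-25 − (10)² = 0, trace = -29.
det = 0 so one eigenvalue is zero; the form is semidefinite with the sign of the trace.
⟨·,·⟩ is an inner product exactly when A is positive definite.

no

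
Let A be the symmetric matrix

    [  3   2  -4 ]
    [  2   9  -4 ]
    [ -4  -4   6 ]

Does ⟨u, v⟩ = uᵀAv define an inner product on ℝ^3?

Congruent diagonalization of A (simultaneous row and column reduction) yields pivots 3, 23/3, 10/23.
Counting signs: 3 positive.
Hence Q is positive definite.
⟨·,·⟩ is an inner product exactly when A is positive definite.

yes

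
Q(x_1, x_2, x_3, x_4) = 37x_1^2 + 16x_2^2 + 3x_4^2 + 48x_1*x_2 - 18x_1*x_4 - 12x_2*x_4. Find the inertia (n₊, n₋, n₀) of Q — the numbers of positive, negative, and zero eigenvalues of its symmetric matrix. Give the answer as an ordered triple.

The symmetric matrix is A = [[37, 24, 0, -9], [24, 16, 0, -6], [0, 0, 0, 0], [-9, -6, 0, 3]].
Applying the same elementary operations to the rows and columns of A produces a congruent diagonal matrix with entries 37, 16/37, 0, 3/4.
That gives 3 positive, 1 zero pivots.

(3, 0, 1)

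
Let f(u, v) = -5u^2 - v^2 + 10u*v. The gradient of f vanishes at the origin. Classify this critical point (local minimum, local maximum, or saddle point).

The Hessian at the origin is H = [[-10, 10], [10, -2]].
det H = -10·-2 − (10)² = -80 < 0, so H is indefinite.
Therefore the origin is a saddle point.

saddle point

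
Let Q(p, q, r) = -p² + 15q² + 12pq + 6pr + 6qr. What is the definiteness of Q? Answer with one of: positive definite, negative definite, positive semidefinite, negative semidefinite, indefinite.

indefinite

The symmetric matrix is A = [[-1, 6, 3], [6, 15, 3], [3, 3, 0]].
Row-reducing A symmetrically gives the diagonal entries -1, 51, 6/17.
So there are 2 positive, 1 negative pivots.
Hence Q is indefinite.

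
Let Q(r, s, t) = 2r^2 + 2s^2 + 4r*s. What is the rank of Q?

1

The associated matrix is A = [[2, 2, 0], [2, 2, 0], [0, 0, 0]].
Congruent diagonalization of A (simultaneous row and column reduction) yields pivots 2, 0, 0.
That gives 1 positive, 2 zero pivots.
The rank is the number of nonzero pivots: 1.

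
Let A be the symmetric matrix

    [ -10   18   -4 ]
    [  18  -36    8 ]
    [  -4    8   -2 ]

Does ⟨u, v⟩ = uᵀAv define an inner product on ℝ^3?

no

Leading principal minors: Δ_1 = -10, Δ_2 = 36, Δ_3 = -8.
The signs alternate starting with Δ_1 < 0, so by Sylvester's criterion Q is negative definite.
⟨·,·⟩ is an inner product exactly when A is positive definite.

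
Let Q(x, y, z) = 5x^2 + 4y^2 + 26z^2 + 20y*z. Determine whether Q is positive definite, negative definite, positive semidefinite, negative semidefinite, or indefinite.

The symmetric matrix of Q is A = [[5, 0, 0], [0, 4, 10], [0, 10, 26]].
Leading principal minors: Δ_1 = 5, Δ_2 = 20, Δ_3 = 20.
All leading principal minors are positive, so by Sylvester's criterion Q is positive definite.

positive definite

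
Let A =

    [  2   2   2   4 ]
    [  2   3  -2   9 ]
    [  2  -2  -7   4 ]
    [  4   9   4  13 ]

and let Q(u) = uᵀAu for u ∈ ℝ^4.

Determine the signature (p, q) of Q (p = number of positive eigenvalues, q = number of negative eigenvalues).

An LDLᵀ factorisation of A has diagonal entries 2, 1, -25, -4.
That gives 2 positive, 2 negative pivots.

(2, 2)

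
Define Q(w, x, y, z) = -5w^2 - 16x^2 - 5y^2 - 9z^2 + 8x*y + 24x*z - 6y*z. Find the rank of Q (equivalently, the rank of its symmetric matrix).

3

The associated matrix is A = [[-5, 0, 0, 0], [0, -16, 4, 12], [0, 4, -5, -3], [0, 12, -3, -9]].
Symmetric row and column elimination reduces A to a congruent diagonal form with pivots -5, -16, -4, 0.
Counting signs: 3 negative, 1 zero.
The rank is the number of nonzero pivots: 3.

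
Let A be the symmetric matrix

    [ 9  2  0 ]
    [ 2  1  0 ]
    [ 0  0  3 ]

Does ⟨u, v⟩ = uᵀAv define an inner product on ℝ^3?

yes

Leading principal minors: Δ_1 = 9, Δ_2 = 5, Δ_3 = 15.
All leading principal minors are positive, so by Sylvester's criterion Q is positive definite.
⟨·,·⟩ is an inner product exactly when A is positive definite.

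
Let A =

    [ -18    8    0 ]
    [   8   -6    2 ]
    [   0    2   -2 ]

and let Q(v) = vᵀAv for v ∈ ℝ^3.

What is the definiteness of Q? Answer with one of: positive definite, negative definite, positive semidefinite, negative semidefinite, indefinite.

Applying the same elementary operations to the rows and columns of A produces a congruent diagonal matrix with entries -18, -22/9, -4/11.
So there are 3 negative pivots.
Hence Q is negative definite.

negative definite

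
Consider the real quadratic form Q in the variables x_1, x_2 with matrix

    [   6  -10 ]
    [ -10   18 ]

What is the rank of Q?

Congruent diagonalization of A (simultaneous row and column reduction) yields pivots 6, 4/3.
That gives 2 positive pivots.
The rank is the number of nonzero pivots: 2.

2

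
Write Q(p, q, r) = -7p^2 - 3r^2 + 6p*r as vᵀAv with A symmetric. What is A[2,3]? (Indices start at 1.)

The coefficient of q·r in Q is 0. For a symmetric A this equals A[2,3] + A[3,2] = 2·A[2,3].
So A[2,3] = 0/2 = 0.

0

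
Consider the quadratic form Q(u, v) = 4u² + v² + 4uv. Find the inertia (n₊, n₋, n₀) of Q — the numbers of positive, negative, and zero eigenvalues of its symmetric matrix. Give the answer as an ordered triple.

(1, 0, 1)

Write A = [[4, 2], [2, 1]].
Applying the same elementary operations to the rows and columns of A produces a congruent diagonal matrix with entries 4, 0.
Counting signs: 1 positive, 1 zero.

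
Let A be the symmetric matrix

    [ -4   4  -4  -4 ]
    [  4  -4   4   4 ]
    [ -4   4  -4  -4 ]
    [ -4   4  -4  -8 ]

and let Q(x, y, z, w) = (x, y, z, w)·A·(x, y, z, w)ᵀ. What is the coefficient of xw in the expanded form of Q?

The coefficient of xw is A[1,4] + A[4,1] = 2·(-4) = -8.

-8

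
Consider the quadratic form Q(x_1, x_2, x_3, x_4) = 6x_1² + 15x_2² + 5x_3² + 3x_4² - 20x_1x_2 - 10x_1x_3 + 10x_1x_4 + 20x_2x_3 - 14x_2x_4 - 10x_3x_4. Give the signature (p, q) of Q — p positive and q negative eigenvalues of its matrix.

The associated matrix is A = [[6, -10, -5, 5], [-10, 15, 10, -7], [-5, 10, 5, -5], [5, -7, -5, 3]].
Congruent diagonalization of A (simultaneous row and column reduction) yields pivots 6, -5/3, 5/2, -1/5.
Counting signs: 2 positive, 2 negative.

(2, 2)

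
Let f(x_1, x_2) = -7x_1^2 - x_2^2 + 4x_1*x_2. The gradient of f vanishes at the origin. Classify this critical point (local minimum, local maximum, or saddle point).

The Hessian at the origin is H = [[-14, 4], [4, -2]].
det H = -14·-2 − (4)² = 12 > 0 and H[1,1] = -14 < 0, so H is negative definite.
Therefore the origin is a local maximum.

local maximum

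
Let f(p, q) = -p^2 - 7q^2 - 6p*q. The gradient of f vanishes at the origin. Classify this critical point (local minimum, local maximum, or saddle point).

The Hessian at the origin is H = [[-2, -6], [-6, -14]].
det H = -2·-14 − (-6)² = -8 < 0, so H is indefinite.
Therefore the origin is a saddle point.

saddle point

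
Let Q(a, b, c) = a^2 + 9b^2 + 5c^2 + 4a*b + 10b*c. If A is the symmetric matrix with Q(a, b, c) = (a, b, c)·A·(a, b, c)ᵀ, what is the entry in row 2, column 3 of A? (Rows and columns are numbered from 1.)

The coefficient of b·c in Q is 10. For a symmetric A this equals A[2,3] + A[3,2] = 2·A[2,3].
So A[2,3] = 10/2 = 5.

5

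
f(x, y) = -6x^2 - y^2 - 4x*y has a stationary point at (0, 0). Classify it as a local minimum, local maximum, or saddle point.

The Hessian at the origin is H = [[-12, -4], [-4, -2]].
det H = -12·-2 − (-4)² = 8 > 0 and H[1,1] = -12 < 0, so H is negative definite.
Therefore the origin is a local maximum.

local maximum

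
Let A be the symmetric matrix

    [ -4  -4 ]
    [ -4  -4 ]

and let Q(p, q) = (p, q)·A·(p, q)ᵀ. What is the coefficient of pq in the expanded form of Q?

The coefficient of pq is A[1,2] + A[2,1] = 2·(-4) = -8.

-8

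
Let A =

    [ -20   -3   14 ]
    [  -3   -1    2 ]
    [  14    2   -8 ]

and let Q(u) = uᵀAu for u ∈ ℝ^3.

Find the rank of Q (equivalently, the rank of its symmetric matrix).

Symmetric row and column elimination reduces A to a congruent diagonal form with pivots -20, -11/20, 20/11.
Counting signs: 1 positive, 2 negative.
The rank is the number of nonzero pivots: 3.

3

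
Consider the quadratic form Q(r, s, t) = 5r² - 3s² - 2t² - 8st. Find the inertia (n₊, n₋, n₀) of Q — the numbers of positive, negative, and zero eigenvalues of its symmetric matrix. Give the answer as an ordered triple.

(2, 1, 0)

The associated matrix is A = [[5, 0, 0], [0, -3, -4], [0, -4, -2]].
Symmetric row and column elimination reduces A to a congruent diagonal form with pivots 5, -3, 10/3.
Counting signs: 2 positive, 1 negative.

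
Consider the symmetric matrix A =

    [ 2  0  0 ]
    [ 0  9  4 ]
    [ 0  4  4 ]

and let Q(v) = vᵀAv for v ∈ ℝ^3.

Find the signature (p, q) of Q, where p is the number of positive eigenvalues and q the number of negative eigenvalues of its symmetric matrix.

(3, 0)

Row-reducing A symmetrically gives the diagonal entries 2, 9, 20/9.
Counting signs: 3 positive.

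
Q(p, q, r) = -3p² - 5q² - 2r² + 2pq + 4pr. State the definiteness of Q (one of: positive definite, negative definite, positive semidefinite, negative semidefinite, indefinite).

negative definite

The symmetric matrix of Q is A = [[-3, 1, 2], [1, -5, 0], [2, 0, -2]].
Leading principal minors: Δ_1 = -3, Δ_2 = 14, Δ_3 = -8.
The signs alternate starting with Δ_1 < 0, so by Sylvester's criterion Q is negative definite.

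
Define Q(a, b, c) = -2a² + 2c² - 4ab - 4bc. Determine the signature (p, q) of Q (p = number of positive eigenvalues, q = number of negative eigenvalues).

(1, 1)

The associated matrix is A = [[-2, -2, 0], [-2, 0, -2], [0, -2, 2]].
Congruent diagonalization of A (simultaneous row and column reduction) yields pivots -2, 2, 0.
So there are 1 positive, 1 negative, 1 zero pivots.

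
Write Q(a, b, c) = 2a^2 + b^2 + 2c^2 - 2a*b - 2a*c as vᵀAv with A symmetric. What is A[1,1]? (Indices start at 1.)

2

The coefficient of a^2 in Q is 2, and that is exactly A[1,1].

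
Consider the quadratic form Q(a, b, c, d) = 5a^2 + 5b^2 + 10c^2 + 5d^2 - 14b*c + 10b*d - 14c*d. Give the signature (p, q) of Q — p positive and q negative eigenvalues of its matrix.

Write A = [[5, 0, 0, 0], [0, 5, -7, 5], [0, -7, 10, -7], [0, 5, -7, 5]].
Row-reducing A symmetrically gives the diagonal entries 5, 5, 1/5, 0.
Counting signs: 3 positive, 1 zero.

(3, 0)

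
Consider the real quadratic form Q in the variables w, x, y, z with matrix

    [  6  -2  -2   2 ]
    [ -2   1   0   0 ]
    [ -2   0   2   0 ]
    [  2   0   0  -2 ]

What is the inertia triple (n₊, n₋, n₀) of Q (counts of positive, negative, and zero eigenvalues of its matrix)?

(3, 1, 0)

By Sylvester's law of inertia any congruent diagonalization of A has 3 positive, 1 negative and 0 zero entries.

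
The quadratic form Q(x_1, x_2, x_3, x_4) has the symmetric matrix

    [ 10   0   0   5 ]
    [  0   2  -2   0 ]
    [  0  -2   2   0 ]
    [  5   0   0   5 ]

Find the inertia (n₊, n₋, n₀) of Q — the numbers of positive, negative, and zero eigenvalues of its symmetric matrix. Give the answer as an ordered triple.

Applying the same elementary operations to the rows and columns of A produces a congruent diagonal matrix with entries 10, 2, 0, 5/2.
So there are 3 positive, 1 zero pivots.

(3, 0, 1)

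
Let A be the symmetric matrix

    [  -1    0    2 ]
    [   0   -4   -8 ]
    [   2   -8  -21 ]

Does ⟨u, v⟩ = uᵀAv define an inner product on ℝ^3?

An LDLᵀ factorisation of A has diagonal entries -1, -4, -1.
That gives 3 negative pivots.
Hence Q is negative definite.
⟨·,·⟩ is an inner product exactly when A is positive definite.

no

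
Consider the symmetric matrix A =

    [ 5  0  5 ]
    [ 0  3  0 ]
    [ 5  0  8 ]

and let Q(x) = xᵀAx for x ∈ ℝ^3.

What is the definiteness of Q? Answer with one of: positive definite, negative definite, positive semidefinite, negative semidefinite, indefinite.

positive definite

Leading principal minors: Δ_1 = 5, Δ_2 = 15, Δ_3 = 45.
All leading principal minors are positive, so by Sylvester's criterion Q is positive definite.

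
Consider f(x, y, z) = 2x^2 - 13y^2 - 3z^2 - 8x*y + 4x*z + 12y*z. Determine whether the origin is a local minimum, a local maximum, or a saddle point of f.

saddle point

The Hessian at the origin is H = [[4, -8, 4], [-8, -26, 12], [4, 12, -6]].
Row-reducing H symmetrically gives the diagonal entries 4, -42, -10/21.
So there are 1 positive, 2 negative pivots.
H is indefinite, so the origin is a saddle point.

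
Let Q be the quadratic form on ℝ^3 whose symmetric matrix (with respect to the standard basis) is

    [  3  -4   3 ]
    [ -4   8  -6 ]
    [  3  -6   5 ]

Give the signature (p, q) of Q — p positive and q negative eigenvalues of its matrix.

(3, 0)

Congruent diagonalization of A (simultaneous row and column reduction) yields pivots 3, 8/3, 1/2.
So there are 3 positive pivots.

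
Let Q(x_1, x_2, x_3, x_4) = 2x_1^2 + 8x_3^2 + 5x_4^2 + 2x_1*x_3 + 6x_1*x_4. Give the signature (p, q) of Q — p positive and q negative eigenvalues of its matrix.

The symmetric matrix is A = [[2, 0, 1, 3], [0, 0, 0, 0], [1, 0, 8, 0], [3, 0, 0, 5]].
Applying the same elementary operations to the rows and columns of A produces a congruent diagonal matrix with entries 2, 0, 15/2, 1/5.
So there are 3 positive, 1 zero pivots.

(3, 0)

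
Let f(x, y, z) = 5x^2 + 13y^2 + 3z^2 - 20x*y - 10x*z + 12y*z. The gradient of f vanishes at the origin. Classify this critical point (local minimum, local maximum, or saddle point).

saddle point

The Hessian at the origin is H = [[10, -20, -10], [-20, 26, 12], [-10, 12, 6]].
Symmetric row and column elimination reduces H to a congruent diagonal form with pivots 10, -14, 4/7.
That gives 2 positive, 1 negative pivots.
H is indefinite, so the origin is a saddle point.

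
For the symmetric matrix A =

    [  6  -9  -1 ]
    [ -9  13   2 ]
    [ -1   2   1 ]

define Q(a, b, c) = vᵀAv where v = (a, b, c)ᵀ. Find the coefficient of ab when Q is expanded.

-18

The coefficient of ab is A[1,2] + A[2,1] = 2·(-9) = -18.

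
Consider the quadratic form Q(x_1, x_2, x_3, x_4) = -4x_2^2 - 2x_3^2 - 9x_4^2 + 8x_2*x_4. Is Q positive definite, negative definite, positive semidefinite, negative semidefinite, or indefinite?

The associated matrix is A = [[0, 0, 0, 0], [0, -4, 0, 4], [0, 0, -2, 0], [0, 4, 0, -9]].
Applying the same elementary operations to the rows and columns of A produces a congruent diagonal matrix with entries 0, -4, -2, -5.
That gives 3 negative, 1 zero pivots.
Hence Q is negative semidefinite.

negative semidefinite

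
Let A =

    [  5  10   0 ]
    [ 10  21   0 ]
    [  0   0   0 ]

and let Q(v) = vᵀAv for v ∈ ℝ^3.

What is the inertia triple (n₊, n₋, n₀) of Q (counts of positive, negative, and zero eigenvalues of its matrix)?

Applying the same elementary operations to the rows and columns of A produces a congruent diagonal matrix with entries 5, 1, 0.
So there are 2 positive, 1 zero pivots.

(2, 0, 1)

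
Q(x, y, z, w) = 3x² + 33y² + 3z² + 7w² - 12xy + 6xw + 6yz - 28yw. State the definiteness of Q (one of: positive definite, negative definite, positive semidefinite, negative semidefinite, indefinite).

Write A = [[3, -6, 0, 3], [-6, 33, 3, -14], [0, 3, 3, 0], [3, -14, 0, 7]].
Symmetric row and column elimination reduces A to a congruent diagonal form with pivots 3, 21, 18/7, 4/9.
Counting signs: 4 positive.
Hence Q is positive definite.

positive definite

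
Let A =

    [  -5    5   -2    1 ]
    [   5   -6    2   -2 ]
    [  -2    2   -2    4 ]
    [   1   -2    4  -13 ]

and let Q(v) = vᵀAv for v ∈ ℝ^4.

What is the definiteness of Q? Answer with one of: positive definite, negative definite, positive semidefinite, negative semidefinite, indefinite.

negative definite

Leading principal minors: Δ_1 = -5, Δ_2 = 5, Δ_3 = -6, Δ_4 = 6.
The signs alternate starting with Δ_1 < 0, so by Sylvester's criterion Q is negative definite.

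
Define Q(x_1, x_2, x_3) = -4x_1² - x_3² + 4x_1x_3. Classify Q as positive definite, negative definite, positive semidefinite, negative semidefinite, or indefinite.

negative semidefinite

Write A = [[-4, 0, 2], [0, 0, 0], [2, 0, -1]].
Row-reducing A symmetrically gives the diagonal entries -4, 0, 0.
Counting signs: 1 negative, 2 zero.
Hence Q is negative semidefinite.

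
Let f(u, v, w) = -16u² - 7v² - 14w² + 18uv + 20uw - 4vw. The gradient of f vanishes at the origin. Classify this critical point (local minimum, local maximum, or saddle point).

local maximum

The Hessian at the origin is H = [[-32, 18, 20], [18, -14, -4], [20, -4, -28]].
An LDLᵀ factorisation of H has diagonal entries -32, -31/8, -60/31.
So there are 3 negative pivots.
H is negative definite, so the origin is a strict local maximum.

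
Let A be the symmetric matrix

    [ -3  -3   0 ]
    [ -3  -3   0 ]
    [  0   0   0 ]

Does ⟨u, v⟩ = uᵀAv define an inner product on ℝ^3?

no

Applying the same elementary operations to the rows and columns of A produces a congruent diagonal matrix with entries -3, 0, 0.
Counting signs: 1 negative, 2 zero.
Hence Q is negative semidefinite.
⟨·,·⟩ is an inner product exactly when A is positive definite.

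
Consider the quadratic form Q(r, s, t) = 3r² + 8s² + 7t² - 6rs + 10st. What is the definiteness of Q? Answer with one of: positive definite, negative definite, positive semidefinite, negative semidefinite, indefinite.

positive definite

Write A = [[3, -3, 0], [-3, 8, 5], [0, 5, 7]].
Congruent diagonalization of A (simultaneous row and column reduction) yields pivots 3, 5, 2.
That gives 3 positive pivots.
Hence Q is positive definite.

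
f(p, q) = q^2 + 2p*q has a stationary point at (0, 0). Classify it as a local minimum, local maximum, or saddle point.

saddle point

The Hessian at the origin is H = [[0, 2], [2, 2]].
det H = 0·2 − (2)² = -4 < 0, so H is indefinite.
Therefore the origin is a saddle point.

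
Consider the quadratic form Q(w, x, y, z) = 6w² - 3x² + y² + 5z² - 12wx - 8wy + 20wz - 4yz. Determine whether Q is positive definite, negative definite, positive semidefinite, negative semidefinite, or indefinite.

indefinite

The associated matrix is A = [[6, -6, -4, 10], [-6, -3, 0, 0], [-4, 0, 1, -2], [10, 0, -2, 5]].
Row-reducing A symmetrically gives the diagonal entries 6, -9, 1/9, -1.
That gives 2 positive, 2 negative pivots.
Hence Q is indefinite.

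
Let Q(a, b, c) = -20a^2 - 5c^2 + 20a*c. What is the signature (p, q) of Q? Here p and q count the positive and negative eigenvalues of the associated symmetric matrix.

Write A = [[-20, 0, 10], [0, 0, 0], [10, 0, -5]].
Congruent diagonalization of A (simultaneous row and column reduction) yields pivots -20, 0, 0.
So there are 1 negative, 2 zero pivots.

(0, 1)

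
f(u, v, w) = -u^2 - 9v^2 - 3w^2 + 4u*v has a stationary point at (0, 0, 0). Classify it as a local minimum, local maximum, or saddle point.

local maximum

The Hessian at the origin is H = [[-2, 4, 0], [4, -18, 0], [0, 0, -6]].
Congruent diagonalization of H (simultaneous row and column reduction) yields pivots -2, -10, -6.
Counting signs: 3 negative.
H is negative definite, so the origin is a strict local maximum.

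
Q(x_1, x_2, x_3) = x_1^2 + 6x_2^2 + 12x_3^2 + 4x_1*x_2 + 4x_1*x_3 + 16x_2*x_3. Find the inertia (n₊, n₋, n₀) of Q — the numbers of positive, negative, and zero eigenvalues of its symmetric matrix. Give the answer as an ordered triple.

(2, 0, 1)

The associated matrix is A = [[1, 2, 2], [2, 6, 8], [2, 8, 12]].
Symmetric row and column elimination reduces A to a congruent diagonal form with pivots 1, 2, 0.
Counting signs: 2 positive, 1 zero.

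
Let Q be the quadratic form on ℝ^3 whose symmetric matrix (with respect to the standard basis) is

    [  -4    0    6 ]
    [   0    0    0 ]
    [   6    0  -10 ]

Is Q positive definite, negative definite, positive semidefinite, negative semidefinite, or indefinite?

negative semidefinite

Applying the same elementary operations to the rows and columns of A produces a congruent diagonal matrix with entries -4, 0, -1.
So there are 2 negative, 1 zero pivots.
Hence Q is negative semidefinite.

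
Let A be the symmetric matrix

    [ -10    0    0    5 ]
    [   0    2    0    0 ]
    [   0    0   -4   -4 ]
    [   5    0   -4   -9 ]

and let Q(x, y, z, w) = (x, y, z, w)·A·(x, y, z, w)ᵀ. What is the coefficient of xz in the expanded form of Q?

The coefficient of xz is A[1,3] + A[3,1] = 2·0 = 0.

0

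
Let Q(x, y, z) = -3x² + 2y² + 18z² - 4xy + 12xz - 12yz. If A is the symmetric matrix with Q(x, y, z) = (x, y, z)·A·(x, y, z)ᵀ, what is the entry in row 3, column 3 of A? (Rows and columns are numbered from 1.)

The coefficient of z² in Q is 18, and that is exactly A[3,3].

18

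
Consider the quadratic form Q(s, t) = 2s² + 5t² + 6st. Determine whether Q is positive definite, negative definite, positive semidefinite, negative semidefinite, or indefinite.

positive definite

The symmetric matrix of Q is [[2, 3], [3, 5]].
For the 2×2 matrix [[2, 3], [3, 5]]: det = 2·5 − (3)² = 1, trace = 7.
det > 0 so both eigenvalues share the sign of the trace; trace = 7 > 0 ⇒ both positive.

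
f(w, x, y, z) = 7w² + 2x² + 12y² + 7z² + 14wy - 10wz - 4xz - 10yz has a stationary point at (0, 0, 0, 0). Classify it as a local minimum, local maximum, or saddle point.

local minimum

The Hessian at the origin is H = [[14, 0, 14, -10], [0, 4, 0, -4], [14, 0, 24, -10], [-10, -4, -10, 14]].
Congruent diagonalization of H (simultaneous row and column reduction) yields pivots 14, 4, 10, 20/7.
So there are 4 positive pivots.
H is positive definite, so the origin is a strict local minimum.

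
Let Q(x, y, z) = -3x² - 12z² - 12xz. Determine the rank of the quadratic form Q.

The symmetric matrix is A = [[-3, 0, -6], [0, 0, 0], [-6, 0, -12]].
Row-reducing A symmetrically gives the diagonal entries -3, 0, 0.
Counting signs: 1 negative, 2 zero.
The rank is the number of nonzero pivots: 1.

1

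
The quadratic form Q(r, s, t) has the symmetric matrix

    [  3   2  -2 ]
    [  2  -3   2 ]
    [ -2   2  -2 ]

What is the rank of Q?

An LDLᵀ factorisation of A has diagonal entries 3, -13/3, -10/13.
Counting signs: 1 positive, 2 negative.
The rank is the number of nonzero pivots: 3.

3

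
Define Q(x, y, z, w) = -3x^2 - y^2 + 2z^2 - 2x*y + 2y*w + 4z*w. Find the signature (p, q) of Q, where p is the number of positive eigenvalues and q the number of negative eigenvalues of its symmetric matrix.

Write A = [[-3, -1, 0, 0], [-1, -1, 0, 1], [0, 0, 2, 2], [0, 1, 2, 0]].
Applying the same elementary operations to the rows and columns of A produces a congruent diagonal matrix with entries -3, -2/3, 2, -1/2.
That gives 1 positive, 3 negative pivots.

(1, 3)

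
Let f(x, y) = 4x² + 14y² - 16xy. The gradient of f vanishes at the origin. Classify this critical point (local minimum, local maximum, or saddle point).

The Hessian at the origin is H = [[8, -16], [-16, 28]].
det H = 8·28 − (-16)² = -32 < 0, so H is indefinite.
Therefore the origin is a saddle point.

saddle point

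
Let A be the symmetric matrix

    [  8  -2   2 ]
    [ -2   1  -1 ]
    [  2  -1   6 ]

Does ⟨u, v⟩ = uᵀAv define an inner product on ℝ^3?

yes

Leading principal minors: Δ_1 = 8, Δ_2 = 4, Δ_3 = 20.
All leading principal minors are positive, so by Sylvester's criterion Q is positive definite.
⟨·,·⟩ is an inner product exactly when A is positive definite.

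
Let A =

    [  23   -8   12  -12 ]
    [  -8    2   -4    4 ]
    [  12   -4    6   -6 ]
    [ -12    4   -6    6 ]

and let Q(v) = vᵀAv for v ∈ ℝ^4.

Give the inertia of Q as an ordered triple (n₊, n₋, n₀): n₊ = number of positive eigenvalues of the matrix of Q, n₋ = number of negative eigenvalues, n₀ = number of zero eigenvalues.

(1, 2, 1)

Symmetric row and column elimination reduces A to a congruent diagonal form with pivots 23, -18/23, -2/9, 0.
So there are 1 positive, 2 negative, 1 zero pivots.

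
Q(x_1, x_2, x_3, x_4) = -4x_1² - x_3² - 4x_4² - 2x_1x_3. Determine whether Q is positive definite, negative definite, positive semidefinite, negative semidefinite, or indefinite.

negative semidefinite

The associated matrix is A = [[-4, 0, -1, 0], [0, 0, 0, 0], [-1, 0, -1, 0], [0, 0, 0, -4]].
Symmetric row and column elimination reduces A to a congruent diagonal form with pivots -4, 0, -3/4, -4.
That gives 3 negative, 1 zero pivots.
Hence Q is negative semidefinite.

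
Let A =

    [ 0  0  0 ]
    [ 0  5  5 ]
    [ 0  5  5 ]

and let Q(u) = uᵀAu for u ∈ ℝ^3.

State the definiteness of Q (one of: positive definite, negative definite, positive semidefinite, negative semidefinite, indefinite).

Row-reducing A symmetrically gives the diagonal entries 0, 5, 0.
That gives 1 positive, 2 zero pivots.
Hence Q is positive semidefinite.

positive semidefinite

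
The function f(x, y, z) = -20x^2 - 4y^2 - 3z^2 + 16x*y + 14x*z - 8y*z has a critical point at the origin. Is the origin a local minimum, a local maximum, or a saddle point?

saddle point

The Hessian at the origin is H = [[-40, 16, 14], [16, -8, -8], [14, -8, -6]].
An LDLᵀ factorisation of H has diagonal entries -40, -8/5, 5/2.
Counting signs: 1 positive, 2 negative.
H is indefinite, so the origin is a saddle point.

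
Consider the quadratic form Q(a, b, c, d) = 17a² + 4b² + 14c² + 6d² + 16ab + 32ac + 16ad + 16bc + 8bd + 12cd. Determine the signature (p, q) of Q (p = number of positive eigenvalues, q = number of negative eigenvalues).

The associated matrix is A = [[17, 8, 16, 8], [8, 4, 8, 4], [16, 8, 14, 6], [8, 4, 6, 6]].
Row-reducing A symmetrically gives the diagonal entries 17, 4/17, -2, 4.
That gives 3 positive, 1 negative pivots.

(3, 1)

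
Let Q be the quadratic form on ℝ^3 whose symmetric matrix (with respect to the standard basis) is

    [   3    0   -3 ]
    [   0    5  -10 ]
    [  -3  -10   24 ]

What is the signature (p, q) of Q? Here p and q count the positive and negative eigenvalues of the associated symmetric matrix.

(3, 0)

Symmetric row and column elimination reduces A to a congruent diagonal form with pivots 3, 5, 1.
Counting signs: 3 positive.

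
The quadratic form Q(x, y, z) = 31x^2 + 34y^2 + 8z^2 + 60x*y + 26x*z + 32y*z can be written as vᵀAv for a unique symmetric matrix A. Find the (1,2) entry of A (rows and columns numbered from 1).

The coefficient of x·y in Q is 60. For a symmetric A this equals A[1,2] + A[2,1] = 2·A[1,2].
So A[1,2] = 60/2 = 30.

30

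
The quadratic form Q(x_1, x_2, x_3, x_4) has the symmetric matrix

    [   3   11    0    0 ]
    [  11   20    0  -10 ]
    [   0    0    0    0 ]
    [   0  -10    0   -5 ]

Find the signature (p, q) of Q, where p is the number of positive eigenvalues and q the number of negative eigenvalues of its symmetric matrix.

Congruent diagonalization of A (simultaneous row and column reduction) yields pivots 3, -61/3, 0, -5/61.
That gives 1 positive, 2 negative, 1 zero pivots.

(1, 2)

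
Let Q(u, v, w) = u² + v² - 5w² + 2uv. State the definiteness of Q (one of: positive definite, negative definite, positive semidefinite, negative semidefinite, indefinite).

Write A = [[1, 1, 0], [1, 1, 0], [0, 0, -5]].
Symmetric row and column elimination reduces A to a congruent diagonal form with pivots 1, 0, -5.
So there are 1 positive, 1 negative, 1 zero pivots.
Hence Q is indefinite.

indefinite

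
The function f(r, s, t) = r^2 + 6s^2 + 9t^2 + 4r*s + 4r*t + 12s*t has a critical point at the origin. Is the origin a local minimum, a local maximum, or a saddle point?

local minimum

The Hessian at the origin is H = [[2, 4, 4], [4, 12, 12], [4, 12, 18]].
Row-reducing H symmetrically gives the diagonal entries 2, 4, 6.
Counting signs: 3 positive.
H is positive definite, so the origin is a strict local minimum.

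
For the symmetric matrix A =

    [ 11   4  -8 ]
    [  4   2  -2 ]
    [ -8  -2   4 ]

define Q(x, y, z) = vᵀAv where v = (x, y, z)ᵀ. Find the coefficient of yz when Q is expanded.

The coefficient of yz is A[2,3] + A[3,2] = 2·(-2) = -4.

-4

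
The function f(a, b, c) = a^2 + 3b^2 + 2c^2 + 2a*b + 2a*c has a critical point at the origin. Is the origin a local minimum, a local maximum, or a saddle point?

The Hessian at the origin is H = [[2, 2, 2], [2, 6, 0], [2, 0, 4]].
Symmetric row and column elimination reduces H to a congruent diagonal form with pivots 2, 4, 1.
Counting signs: 3 positive.
H is positive definite, so the origin is a strict local minimum.

local minimum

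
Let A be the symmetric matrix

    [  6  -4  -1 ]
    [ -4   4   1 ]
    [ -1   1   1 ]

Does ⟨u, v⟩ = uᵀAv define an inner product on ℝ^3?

yes

Leading principal minors: Δ_1 = 6, Δ_2 = 8, Δ_3 = 6.
All leading principal minors are positive, so by Sylvester's criterion Q is positive definite.
⟨·,·⟩ is an inner product exactly when A is positive definite.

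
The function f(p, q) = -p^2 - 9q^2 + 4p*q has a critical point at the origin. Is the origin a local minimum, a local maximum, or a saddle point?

local maximum

The Hessian at the origin is H = [[-2, 4], [4, -18]].
det H = -2·-18 − (4)² = 20 > 0 and H[1,1] = -2 < 0, so H is negative definite.
Therefore the origin is a local maximum.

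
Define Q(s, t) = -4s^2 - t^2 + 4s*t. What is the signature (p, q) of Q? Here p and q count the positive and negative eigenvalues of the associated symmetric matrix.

The associated matrix is A = [[-4, 2], [2, -1]].
Symmetric row and column elimination reduces A to a congruent diagonal form with pivots -4, 0.
Counting signs: 1 negative, 1 zero.

(0, 1)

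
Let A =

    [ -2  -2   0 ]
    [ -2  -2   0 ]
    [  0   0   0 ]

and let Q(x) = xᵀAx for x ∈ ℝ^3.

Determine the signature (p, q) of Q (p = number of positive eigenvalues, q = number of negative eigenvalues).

Row-reducing A symmetrically gives the diagonal entries -2, 0, 0.
So there are 1 negative, 2 zero pivots.

(0, 1)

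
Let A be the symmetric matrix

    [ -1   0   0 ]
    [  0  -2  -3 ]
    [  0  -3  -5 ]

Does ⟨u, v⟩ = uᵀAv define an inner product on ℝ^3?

Leading principal minors: Δ_1 = -1, Δ_2 = 2, Δ_3 = -1.
The signs alternate starting with Δ_1 < 0, so by Sylvester's criterion Q is negative definite.
⟨·,·⟩ is an inner product exactly when A is positive definite.

no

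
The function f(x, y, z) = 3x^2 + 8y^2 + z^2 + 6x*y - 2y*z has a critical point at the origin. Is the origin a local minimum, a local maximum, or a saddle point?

The Hessian at the origin is H = [[6, 6, 0], [6, 16, -2], [0, -2, 2]].
Row-reducing H symmetrically gives the diagonal entries 6, 10, 8/5.
That gives 3 positive pivots.
H is positive definite, so the origin is a strict local minimum.

local minimum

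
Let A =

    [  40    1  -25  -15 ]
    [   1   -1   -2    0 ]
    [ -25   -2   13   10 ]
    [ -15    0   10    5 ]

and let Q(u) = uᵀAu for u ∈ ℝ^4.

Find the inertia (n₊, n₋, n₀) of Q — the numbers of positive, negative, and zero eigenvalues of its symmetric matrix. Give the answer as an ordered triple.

Congruent diagonalization of A (simultaneous row and column reduction) yields pivots 40, -41/40, -32/41, -15/32.
So there are 1 positive, 3 negative pivots.

(1, 3, 0)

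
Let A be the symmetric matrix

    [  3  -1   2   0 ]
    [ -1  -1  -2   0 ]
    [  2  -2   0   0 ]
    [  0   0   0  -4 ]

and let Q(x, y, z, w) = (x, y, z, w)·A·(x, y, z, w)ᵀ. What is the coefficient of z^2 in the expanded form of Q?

0

The coefficient of z^2 is the diagonal entry A[3,3] = 0.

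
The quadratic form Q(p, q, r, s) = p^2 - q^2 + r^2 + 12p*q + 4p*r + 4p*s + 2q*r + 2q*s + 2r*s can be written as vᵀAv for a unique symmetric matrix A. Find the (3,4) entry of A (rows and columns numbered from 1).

1

The coefficient of r·s in Q is 2. For a symmetric A this equals A[3,4] + A[4,3] = 2·A[3,4].
So A[3,4] = 2/2 = 1.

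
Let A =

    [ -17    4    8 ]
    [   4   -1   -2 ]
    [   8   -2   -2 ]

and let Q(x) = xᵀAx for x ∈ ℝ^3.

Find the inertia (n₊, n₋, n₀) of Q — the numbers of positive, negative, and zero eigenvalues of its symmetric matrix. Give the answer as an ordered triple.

(1, 2, 0)

Row-reducing A symmetrically gives the diagonal entries -17, -1/17, 2.
That gives 1 positive, 2 negative pivots.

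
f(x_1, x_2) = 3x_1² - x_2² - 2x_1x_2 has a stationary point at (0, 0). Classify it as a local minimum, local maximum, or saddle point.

The Hessian at the origin is H = [[6, -2], [-2, -2]].
det H = 6·-2 − (-2)² = -16 < 0, so H is indefinite.
Therefore the origin is a saddle point.

saddle point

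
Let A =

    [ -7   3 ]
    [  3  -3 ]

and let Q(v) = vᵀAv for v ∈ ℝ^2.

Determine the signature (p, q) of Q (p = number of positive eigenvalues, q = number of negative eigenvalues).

Symmetric row and column elimination reduces A to a congruent diagonal form with pivots -7, -12/7.
That gives 2 negative pivots.

(0, 2)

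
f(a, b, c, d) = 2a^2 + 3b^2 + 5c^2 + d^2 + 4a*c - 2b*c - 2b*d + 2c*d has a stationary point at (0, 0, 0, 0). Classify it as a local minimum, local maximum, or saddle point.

The Hessian at the origin is H = [[4, 0, 4, 0], [0, 6, -2, -2], [4, -2, 10, 2], [0, -2, 2, 2]].
Row-reducing H symmetrically gives the diagonal entries 4, 6, 16/3, 1.
So there are 4 positive pivots.
H is positive definite, so the origin is a strict local minimum.

local minimum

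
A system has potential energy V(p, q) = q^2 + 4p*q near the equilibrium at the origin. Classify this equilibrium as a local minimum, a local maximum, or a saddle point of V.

saddle point

The Hessian at the origin is H = [[0, 4], [4, 2]].
det H = 0·2 − (4)² = -16 < 0, so H is indefinite.
Therefore the origin is a saddle point.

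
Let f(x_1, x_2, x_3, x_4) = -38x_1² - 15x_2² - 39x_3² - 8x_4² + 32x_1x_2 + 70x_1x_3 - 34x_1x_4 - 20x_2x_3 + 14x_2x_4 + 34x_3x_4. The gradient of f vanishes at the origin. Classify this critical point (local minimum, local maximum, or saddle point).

The Hessian at the origin is H = [[-76, 32, 70, -34], [32, -30, -20, 14], [70, -20, -78, 34], [-34, 14, 34, -16]].
An LDLᵀ factorisation of H has diagonal entries -76, -314/19, -1271/157, -12/1271.
Counting signs: 4 negative.
H is negative definite, so the origin is a strict local maximum.

local maximum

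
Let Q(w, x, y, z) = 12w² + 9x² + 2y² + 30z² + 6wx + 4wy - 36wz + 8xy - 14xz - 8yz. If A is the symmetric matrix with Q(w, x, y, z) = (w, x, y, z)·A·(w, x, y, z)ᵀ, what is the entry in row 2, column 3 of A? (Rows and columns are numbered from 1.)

The coefficient of x·y in Q is 8. For a symmetric A this equals A[2,3] + A[3,2] = 2·A[2,3].
So A[2,3] = 8/2 = 4.

4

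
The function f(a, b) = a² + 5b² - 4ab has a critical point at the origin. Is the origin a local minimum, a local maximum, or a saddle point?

local minimum

The Hessian at the origin is H = [[2, -4], [-4, 10]].
det H = 2·10 − (-4)² = 4 > 0 and H[1,1] = 2 > 0, so H is positive definite.
Therefore the origin is a local minimum.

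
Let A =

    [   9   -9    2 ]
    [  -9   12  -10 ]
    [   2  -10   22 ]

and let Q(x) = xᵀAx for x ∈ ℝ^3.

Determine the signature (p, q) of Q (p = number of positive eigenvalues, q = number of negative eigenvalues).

(3, 0)

Congruent diagonalization of A (simultaneous row and column reduction) yields pivots 9, 3, 2/9.
So there are 3 positive pivots.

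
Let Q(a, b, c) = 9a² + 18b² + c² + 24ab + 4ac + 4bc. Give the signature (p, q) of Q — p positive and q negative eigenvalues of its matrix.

The symmetric matrix is A = [[9, 12, 2], [12, 18, 2], [2, 2, 1]].
An LDLᵀ factorisation of A has diagonal entries 9, 2, 1/3.
So there are 3 positive pivots.

(3, 0)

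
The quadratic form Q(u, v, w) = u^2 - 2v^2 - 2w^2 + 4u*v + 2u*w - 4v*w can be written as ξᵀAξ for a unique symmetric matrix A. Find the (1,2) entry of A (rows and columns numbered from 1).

2

The coefficient of u·v in Q is 4. For a symmetric A this equals A[1,2] + A[2,1] = 2·A[1,2].
So A[1,2] = 4/2 = 2.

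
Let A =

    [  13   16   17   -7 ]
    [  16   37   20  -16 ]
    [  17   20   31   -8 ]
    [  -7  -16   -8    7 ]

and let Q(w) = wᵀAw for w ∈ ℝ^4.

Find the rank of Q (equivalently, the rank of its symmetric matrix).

Row-reducing A symmetrically gives the diagonal entries 13, 225/13, 218/25, 3/218.
Counting signs: 4 positive.
The rank is the number of nonzero pivots: 4.

4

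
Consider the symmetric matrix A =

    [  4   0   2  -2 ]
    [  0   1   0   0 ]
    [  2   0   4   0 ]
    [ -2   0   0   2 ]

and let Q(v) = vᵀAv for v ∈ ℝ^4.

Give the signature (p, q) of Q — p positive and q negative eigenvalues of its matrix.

(4, 0)

Congruent diagonalization of A (simultaneous row and column reduction) yields pivots 4, 1, 3, 2/3.
So there are 4 positive pivots.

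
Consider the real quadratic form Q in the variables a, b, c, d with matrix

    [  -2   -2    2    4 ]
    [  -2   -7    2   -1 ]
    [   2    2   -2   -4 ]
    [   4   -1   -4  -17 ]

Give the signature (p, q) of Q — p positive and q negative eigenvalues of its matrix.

(0, 3)

Row-reducing A symmetrically gives the diagonal entries -2, -5, 0, -4.
That gives 3 negative, 1 zero pivots.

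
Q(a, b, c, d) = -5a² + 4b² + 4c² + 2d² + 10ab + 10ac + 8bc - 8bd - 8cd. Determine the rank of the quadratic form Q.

The symmetric matrix is A = [[-5, 5, 5, 0], [5, 4, 4, -4], [5, 4, 4, -4], [0, -4, -4, 2]].
Congruent diagonalization of A (simultaneous row and column reduction) yields pivots -5, 9, 0, 2/9.
So there are 2 positive, 1 negative, 1 zero pivots.
The rank is the number of nonzero pivots: 3.

3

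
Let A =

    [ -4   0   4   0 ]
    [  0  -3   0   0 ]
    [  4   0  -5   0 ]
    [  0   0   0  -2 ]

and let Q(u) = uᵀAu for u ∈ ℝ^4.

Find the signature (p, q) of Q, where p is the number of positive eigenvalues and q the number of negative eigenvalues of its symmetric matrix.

(0, 4)

An LDLᵀ factorisation of A has diagonal entries -4, -3, -1, -2.
So there are 4 negative pivots.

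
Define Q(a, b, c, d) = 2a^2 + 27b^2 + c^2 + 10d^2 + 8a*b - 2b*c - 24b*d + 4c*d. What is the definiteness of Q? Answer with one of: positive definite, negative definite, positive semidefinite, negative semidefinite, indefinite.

Write A = [[2, 4, 0, 0], [4, 27, -1, -12], [0, -1, 1, 2], [0, -12, 2, 10]].
Row-reducing A symmetrically gives the diagonal entries 2, 19, 18/19, 4/9.
So there are 4 positive pivots.
Hence Q is positive definite.

positive definite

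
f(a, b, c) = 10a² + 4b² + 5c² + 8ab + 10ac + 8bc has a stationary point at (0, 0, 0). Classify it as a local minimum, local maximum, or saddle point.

local minimum

The Hessian at the origin is H = [[20, 8, 10], [8, 8, 8], [10, 8, 10]].
Row-reducing H symmetrically gives the diagonal entries 20, 24/5, 5/3.
That gives 3 positive pivots.
H is positive definite, so the origin is a strict local minimum.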